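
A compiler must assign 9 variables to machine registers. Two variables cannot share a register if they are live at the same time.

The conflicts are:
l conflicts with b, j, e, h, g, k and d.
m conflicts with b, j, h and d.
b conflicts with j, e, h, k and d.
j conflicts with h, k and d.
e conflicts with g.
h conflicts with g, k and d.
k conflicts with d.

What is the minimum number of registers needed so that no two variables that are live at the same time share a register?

6

l, b, j, h, k, d are mutually in conflict, so at least 6 registers are needed.
6 registers suffice: register 1 → {b, g}; register 2 → {l, m}; register 3 → {e, h}; register 4 → {d}; register 5 → {j}; register 6 → {k}. Every pair that conflicts lands in different registers.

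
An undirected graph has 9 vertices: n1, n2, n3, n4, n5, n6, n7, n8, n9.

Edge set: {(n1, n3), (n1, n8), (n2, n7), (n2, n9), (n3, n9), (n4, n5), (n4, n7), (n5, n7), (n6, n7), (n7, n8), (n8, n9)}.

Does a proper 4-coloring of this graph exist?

Yes

The chromatic number is 3. n4, n5, n7 form a triangle, so at least 3 colors are needed.
3 colors suffice: n1=1, n2=2, n3=2, n4=2, n5=3, n6=2, n7=1, n8=2, n9=1.
Since 4 ≥ 3, a proper 4-coloring certainly exists.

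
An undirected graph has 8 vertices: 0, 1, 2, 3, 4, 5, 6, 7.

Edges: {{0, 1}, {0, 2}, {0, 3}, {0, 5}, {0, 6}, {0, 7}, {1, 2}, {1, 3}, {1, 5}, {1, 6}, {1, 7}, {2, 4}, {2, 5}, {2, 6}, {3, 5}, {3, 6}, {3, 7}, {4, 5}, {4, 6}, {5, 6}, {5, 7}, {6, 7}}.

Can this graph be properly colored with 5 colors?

No

0, 1, 3, 5, 6, 7 are mutually adjacent (a clique of size 6), so at least 6 colors are needed.
So 5 colors are not enough.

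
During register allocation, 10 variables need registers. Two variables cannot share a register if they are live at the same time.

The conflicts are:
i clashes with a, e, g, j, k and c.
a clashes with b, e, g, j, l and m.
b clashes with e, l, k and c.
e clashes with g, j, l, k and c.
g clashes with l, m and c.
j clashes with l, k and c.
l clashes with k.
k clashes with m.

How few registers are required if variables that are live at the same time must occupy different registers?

a, e, g, l are mutually in conflict, so at least 4 registers are needed.
A valid assignment using 4 registers: i=4, a=2, b=3, e=1, g=3, j=3, l=4, k=2, m=1, c=2. No two conflicting variables share a register.

4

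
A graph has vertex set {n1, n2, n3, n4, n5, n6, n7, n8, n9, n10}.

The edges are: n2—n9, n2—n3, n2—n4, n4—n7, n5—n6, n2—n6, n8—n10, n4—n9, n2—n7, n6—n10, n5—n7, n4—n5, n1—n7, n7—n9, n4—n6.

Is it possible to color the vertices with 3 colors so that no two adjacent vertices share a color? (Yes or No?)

n2, n4, n7, n9 form a clique, so at least 4 colors are needed.
So 3 colors are not enough.

No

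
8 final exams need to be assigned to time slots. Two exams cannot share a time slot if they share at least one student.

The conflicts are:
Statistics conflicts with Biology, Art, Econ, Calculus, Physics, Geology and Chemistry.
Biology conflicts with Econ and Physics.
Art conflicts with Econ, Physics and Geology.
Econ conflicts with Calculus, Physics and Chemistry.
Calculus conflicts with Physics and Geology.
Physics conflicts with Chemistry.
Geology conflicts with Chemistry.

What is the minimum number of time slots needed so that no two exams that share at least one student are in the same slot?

Statistics, Art, Econ, Physics all conflict with each other, so at least 4 time slots are needed.
4 time slots suffice: time slot 1 → {Statistics}; time slot 2 → {Econ, Geology}; time slot 3 → {Physics}; time slot 4 → {Biology, Art, Calculus, Chemistry}. Every pair that conflicts lands in different time slots.

4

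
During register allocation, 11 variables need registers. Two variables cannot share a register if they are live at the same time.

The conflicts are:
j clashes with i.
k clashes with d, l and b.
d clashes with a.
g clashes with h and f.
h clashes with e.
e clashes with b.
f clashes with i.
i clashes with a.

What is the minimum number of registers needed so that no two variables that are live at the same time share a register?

3

The cycle g-f-i-a-d-k-b-e-h-g has odd length 9, so it cannot be 2-colored; at least 3 registers are needed.
3 registers suffice: register 1 → {k, h, i}; register 2 → {j, d, l, f, b}; register 3 → {g, e, a}. Each listed conflict is separated.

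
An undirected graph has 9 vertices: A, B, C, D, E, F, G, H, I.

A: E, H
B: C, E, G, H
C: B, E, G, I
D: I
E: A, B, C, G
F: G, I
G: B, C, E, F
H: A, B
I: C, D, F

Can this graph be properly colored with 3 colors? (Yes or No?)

No

B, C, E, G are pairwise adjacent (a clique of size 4), so at least 4 colors are needed.
So 3 colors are not enough.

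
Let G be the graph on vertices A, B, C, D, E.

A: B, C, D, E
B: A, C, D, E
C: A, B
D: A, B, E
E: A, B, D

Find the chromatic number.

A, B, D, E are pairwise adjacent (a clique of size 4), so at least 4 colors are needed.
4 colors suffice: color 1 → {B}; color 2 → {A}; color 3 → {C, D}; color 4 → {E}. Every edge joins two different colors.

4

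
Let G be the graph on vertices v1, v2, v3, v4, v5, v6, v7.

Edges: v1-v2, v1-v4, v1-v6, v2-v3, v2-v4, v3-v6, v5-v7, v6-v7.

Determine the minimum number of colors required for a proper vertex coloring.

3

v1, v2, v4 form a triangle, so at least 3 colors are needed.
3 colors suffice: color 1 → {v1, v3, v7}; color 2 → {v2, v5, v6}; color 3 → {v4}. Each edge has distinct colors on its endpoints.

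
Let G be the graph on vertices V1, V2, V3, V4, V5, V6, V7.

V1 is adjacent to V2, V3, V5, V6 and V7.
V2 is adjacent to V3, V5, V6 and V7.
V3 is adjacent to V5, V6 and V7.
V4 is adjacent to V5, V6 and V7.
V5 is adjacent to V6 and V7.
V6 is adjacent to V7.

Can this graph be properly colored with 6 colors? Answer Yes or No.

Yes

The chromatic number is 6. V1, V2, V3, V5, V6, V7 form a clique, so at least 6 colors are needed.
6 colors suffice: color 1 → {V7}; color 2 → {V6}; color 3 → {V5}; color 4 → {V1, V4}; color 5 → {V3}; color 6 → {V2}.
That is already a proper 6-coloring.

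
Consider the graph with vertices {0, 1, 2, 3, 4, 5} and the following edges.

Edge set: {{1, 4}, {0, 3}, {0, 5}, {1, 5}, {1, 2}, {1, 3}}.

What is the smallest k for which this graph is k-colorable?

0 and 3 are adjacent, so at least 2 colors are needed.
2 colors suffice: color red → {0, 1}; color blue → {2, 3, 4, 5}. No two adjacent vertices share a color.

2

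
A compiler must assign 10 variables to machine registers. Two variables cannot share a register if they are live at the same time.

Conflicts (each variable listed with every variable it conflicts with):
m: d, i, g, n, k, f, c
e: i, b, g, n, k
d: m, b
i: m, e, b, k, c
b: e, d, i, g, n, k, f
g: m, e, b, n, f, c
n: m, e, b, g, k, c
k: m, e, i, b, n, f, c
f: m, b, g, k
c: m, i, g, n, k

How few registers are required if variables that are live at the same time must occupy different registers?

e, b, n, k are mutually in conflict, so at least 4 registers are needed.
4 registers suffice: register 1 → {m, b}; register 2 → {d, g, k}; register 3 → {i, n, f}; register 4 → {e, c}. No two conflicting variables share a register.

4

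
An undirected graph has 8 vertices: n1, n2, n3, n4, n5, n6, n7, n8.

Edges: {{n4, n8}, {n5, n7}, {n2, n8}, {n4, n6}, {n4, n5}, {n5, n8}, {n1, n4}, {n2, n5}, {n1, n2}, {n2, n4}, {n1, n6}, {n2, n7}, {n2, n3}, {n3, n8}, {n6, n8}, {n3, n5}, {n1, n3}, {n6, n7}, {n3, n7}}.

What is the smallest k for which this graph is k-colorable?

4

n2, n3, n5, n7 form a clique, so at least 4 colors are needed.
4 colors suffice: n1=green, n2=red, n3=blue, n4=blue, n5=green, n6=red, n7=yellow, n8=yellow. No two adjacent vertices share a color.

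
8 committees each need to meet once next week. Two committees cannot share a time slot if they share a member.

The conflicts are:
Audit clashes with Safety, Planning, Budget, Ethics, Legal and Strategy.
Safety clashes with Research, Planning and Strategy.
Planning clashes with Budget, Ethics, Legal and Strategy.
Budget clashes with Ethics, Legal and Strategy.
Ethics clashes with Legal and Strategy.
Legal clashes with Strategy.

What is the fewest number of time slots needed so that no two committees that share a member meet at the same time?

Audit, Planning, Budget, Ethics, Legal, Strategy pairwise conflict, so at least 6 time slots are needed.
Using 6 time slots: Audit=2, Safety=4, Research=1, Planning=1, Budget=4, Ethics=5, Legal=6, Strategy=3. Every pair that conflicts lands in different time slots.

6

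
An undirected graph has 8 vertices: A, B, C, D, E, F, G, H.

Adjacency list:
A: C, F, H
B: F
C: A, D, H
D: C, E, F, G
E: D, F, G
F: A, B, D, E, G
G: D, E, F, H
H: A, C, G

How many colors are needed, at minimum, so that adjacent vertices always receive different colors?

D, E, F, G are mutually adjacent (a clique of size 4), so at least 4 colors are needed.
4 colors suffice: A=blue, B=blue, C=red, D=blue, E=yellow, F=red, G=green, H=yellow. Every edge joins two different colors.

4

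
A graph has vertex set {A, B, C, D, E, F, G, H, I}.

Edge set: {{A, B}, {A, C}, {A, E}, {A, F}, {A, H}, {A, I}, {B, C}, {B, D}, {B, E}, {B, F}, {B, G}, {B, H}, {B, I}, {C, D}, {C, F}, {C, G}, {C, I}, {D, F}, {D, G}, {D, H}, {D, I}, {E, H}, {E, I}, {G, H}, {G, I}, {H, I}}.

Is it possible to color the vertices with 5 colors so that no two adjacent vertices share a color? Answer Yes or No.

The chromatic number is 5. B, C, D, G, I form a clique, so at least 5 colors are needed.
One proper 5-coloring: A=green, B=red, C=yellow, D=green, E=purple, F=blue, G=purple, H=yellow, I=blue.
That is already a proper 5-coloring.

Yes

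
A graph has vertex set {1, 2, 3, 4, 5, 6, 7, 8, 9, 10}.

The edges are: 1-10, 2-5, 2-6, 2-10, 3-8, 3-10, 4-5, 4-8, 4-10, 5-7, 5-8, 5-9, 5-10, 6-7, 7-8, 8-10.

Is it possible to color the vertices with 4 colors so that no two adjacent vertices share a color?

The chromatic number is 4. 4, 5, 8, 10 are mutually adjacent (a clique of size 4), so at least 4 colors are needed.
4 colors suffice: 1=a, 2=c, 3=a, 4=d, 5=a, 6=a, 7=b, 8=c, 9=b, 10=b.
That is already a proper 4-coloring.

Yes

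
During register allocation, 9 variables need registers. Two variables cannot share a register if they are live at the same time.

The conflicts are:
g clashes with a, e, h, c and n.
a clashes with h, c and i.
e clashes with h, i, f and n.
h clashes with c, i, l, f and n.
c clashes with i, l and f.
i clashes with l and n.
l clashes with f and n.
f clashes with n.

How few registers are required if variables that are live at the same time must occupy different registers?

4

h, l, f, n all conflict with each other, so at least 4 registers are needed.
4 registers suffice: g=3, a=4, e=4, h=1, c=2, i=3, l=4, f=3, n=2. No two conflicting variables share a register.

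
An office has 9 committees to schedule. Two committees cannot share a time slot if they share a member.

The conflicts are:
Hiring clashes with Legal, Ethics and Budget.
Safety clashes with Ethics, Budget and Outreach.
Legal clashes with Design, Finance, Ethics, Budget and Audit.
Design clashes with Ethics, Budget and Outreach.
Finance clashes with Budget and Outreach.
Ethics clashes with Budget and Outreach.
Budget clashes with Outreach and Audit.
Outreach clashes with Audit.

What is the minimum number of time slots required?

4

Legal, Design, Ethics, Budget pairwise conflict, so at least 4 time slots are needed.
A valid assignment using 4 time slots: Hiring=4, Safety=4, Legal=3, Design=4, Finance=2, Ethics=2, Budget=1, Outreach=3, Audit=2. Each listed conflict is separated.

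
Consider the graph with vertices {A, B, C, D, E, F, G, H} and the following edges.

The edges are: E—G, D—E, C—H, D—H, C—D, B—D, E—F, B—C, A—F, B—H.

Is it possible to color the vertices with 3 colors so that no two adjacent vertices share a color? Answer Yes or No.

No

B, C, D, H are mutually adjacent (a clique of size 4), so at least 4 colors are needed.
So 3 colors are not enough.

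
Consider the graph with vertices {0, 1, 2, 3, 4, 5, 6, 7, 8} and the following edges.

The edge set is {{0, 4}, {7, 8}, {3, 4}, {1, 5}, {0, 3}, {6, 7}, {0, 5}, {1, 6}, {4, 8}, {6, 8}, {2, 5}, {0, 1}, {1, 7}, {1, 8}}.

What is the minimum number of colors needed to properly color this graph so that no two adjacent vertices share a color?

1, 6, 7, 8 are pairwise adjacent (a clique of size 4), so at least 4 colors are needed.
4 colors suffice: color a → {1, 2, 4}; color b → {0, 8}; color c → {3, 5, 6}; color d → {7}. No two adjacent vertices share a color.

4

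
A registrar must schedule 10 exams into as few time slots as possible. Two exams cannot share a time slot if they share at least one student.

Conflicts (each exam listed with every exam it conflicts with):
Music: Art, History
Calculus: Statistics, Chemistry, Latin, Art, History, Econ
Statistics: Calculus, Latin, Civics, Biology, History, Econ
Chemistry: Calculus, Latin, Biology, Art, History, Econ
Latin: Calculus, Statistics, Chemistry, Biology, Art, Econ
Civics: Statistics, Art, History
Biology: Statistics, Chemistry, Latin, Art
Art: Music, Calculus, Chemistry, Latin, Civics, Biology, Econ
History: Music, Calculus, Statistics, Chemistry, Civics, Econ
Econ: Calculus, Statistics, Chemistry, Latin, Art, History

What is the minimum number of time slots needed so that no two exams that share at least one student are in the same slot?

Calculus, Chemistry, Latin, Art, Econ are mutually in conflict, so at least 5 time slots are needed.
5 time slots suffice: time slot 1 → {Statistics, Art}; time slot 2 → {Music, Chemistry, Civics}; time slot 3 → {Biology, Econ}; time slot 4 → {Latin, History}; time slot 5 → {Calculus}. No two conflicting exams share a time slot.

5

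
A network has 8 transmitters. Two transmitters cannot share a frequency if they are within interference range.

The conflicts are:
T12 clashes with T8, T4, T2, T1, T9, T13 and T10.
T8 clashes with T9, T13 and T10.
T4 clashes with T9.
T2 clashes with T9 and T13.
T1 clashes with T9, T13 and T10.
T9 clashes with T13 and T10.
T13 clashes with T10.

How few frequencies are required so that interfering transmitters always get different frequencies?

5

T12, T8, T9, T13, T10 all conflict with each other, so at least 5 frequencies are needed.
5 frequencies suffice: frequency 1 → {T9}; frequency 2 → {T12}; frequency 3 → {T4, T13}; frequency 4 → {T2, T10}; frequency 5 → {T8, T1}. No two conflicting transmitters share a frequency.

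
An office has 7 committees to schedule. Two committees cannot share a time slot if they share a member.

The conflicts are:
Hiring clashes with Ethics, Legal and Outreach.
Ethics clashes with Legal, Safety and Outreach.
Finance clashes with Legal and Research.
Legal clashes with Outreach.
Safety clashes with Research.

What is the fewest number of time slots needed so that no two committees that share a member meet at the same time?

Hiring, Ethics, Legal, Outreach are mutually in conflict, so at least 4 time slots are needed.
4 time slots suffice: time slot 1 → {Legal, Safety}; time slot 2 → {Ethics, Finance}; time slot 3 → {Research, Outreach}; time slot 4 → {Hiring}. Every pair that conflicts lands in different time slots.

4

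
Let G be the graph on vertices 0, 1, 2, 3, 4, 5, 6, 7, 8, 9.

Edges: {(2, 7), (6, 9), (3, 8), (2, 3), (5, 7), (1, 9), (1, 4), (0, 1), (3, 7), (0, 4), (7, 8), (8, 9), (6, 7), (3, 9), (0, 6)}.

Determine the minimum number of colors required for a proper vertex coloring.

0, 1, 4 are mutually adjacent, so at least 3 colors are needed.
3 colors suffice: color a → {0, 7, 9}; color b → {1, 3, 5, 6}; color c → {2, 4, 8}. Every edge joins two different colors.

3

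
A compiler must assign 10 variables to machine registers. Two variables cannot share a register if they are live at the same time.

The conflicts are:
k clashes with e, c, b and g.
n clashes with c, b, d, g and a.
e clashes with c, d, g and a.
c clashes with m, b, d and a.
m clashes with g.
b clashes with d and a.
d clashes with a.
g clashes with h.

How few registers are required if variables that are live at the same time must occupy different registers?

n, c, b, d, a pairwise conflict, so at least 5 registers are needed.
Using 5 registers: k=4, n=2, e=2, c=1, m=2, b=3, d=5, g=1, a=4, h=2. Every pair that conflicts lands in different registers.

5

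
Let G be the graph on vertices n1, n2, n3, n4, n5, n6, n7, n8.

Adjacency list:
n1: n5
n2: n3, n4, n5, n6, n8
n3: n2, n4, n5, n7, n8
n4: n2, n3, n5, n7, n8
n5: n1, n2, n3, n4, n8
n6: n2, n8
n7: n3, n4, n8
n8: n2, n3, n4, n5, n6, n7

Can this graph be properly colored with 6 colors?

Yes

The chromatic number is 5. n2, n3, n4, n5, n8 form a clique, so at least 5 colors are needed.
5 colors suffice: color red → {n1, n8}; color blue → {n3, n6}; color green → {n5, n7}; color yellow → {n2}; color purple → {n4}.
Since 6 ≥ 5, a proper 6-coloring certainly exists.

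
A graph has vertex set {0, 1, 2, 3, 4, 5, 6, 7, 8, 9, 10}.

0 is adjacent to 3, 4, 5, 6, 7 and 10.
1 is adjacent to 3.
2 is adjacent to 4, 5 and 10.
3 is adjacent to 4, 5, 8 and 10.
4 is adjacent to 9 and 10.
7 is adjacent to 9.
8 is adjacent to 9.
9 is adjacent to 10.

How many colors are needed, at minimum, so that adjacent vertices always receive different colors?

0, 3, 4, 10 are pairwise adjacent (a clique of size 4), so at least 4 colors are needed.
4 colors suffice: color a → {0, 1, 2, 9}; color b → {3, 6, 7}; color c → {5, 8, 10}; color d → {4}. No two adjacent vertices share a color.

4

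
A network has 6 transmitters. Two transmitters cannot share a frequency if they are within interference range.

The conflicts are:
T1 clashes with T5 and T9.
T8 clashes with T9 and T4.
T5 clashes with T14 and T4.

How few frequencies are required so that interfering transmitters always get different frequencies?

3

The cycle T5-T4-T8-T9-T1-T5 has odd length 5, so it cannot be 2-colored; at least 3 frequencies are needed.
3 frequencies suffice: T1=2, T8=1, T5=1, T14=2, T9=3, T4=2. No two conflicting transmitters share a frequency.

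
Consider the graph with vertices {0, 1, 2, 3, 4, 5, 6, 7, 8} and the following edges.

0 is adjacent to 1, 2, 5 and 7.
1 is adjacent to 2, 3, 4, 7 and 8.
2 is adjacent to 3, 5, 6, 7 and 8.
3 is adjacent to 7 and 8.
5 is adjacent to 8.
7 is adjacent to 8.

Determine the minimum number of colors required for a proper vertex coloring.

5

1, 2, 3, 7, 8 form a clique, so at least 5 colors are needed.
A valid assignment using 5 colors: 0=yellow, 1=blue, 2=red, 3=purple, 4=red, 5=blue, 6=blue, 7=green, 8=yellow. Each edge has distinct colors on its endpoints.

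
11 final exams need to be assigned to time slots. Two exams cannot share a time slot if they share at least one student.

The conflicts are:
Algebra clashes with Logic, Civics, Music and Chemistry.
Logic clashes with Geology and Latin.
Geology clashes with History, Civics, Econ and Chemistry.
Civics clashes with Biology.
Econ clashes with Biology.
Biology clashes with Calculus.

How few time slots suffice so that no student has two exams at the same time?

Geology and Econ conflict, so at least 2 time slots are needed.
2 time slots suffice: time slot 1 → {Algebra, Geology, Latin, Biology}; time slot 2 → {Logic, History, Civics, Music, Econ, Chemistry, Calculus}. Every pair that conflicts lands in different time slots.

2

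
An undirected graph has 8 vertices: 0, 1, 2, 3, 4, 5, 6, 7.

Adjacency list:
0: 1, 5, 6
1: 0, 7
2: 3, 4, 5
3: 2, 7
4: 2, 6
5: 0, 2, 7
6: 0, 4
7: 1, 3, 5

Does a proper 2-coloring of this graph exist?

No

The cycle 0-5-2-4-6-0 has odd length 5, so it cannot be 2-colored; at least 3 colors are needed.
So 2 colors are not enough.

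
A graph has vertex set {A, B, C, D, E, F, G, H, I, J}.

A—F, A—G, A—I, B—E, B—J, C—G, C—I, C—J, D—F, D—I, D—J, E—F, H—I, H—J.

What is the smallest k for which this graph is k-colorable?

3

The cycle F-E-B-J-D-F has odd length 5, so it cannot be 2-colored; at least 3 colors are needed.
3 colors suffice: color red → {F, G, I, J}; color blue → {A, B, C, D, H}; color green → {E}. Every edge joins two different colors.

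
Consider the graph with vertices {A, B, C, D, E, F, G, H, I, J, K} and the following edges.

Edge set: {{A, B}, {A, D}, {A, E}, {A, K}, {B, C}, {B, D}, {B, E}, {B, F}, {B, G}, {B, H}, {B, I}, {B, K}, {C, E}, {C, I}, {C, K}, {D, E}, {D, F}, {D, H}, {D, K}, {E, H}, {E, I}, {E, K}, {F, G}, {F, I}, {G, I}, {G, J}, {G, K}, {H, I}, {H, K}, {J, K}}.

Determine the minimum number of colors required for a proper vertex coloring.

B, D, E, H, K are mutually adjacent (a clique of size 5), so at least 5 colors are needed.
5 colors suffice: color red → {B, J}; color blue → {I, K}; color green → {E, G}; color yellow → {C, D}; color purple → {A, F, H}. No two adjacent vertices share a color.

5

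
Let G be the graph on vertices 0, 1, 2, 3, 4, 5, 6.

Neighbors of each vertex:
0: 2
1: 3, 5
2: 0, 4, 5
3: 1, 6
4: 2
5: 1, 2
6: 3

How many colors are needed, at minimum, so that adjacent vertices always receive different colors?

1 and 5 are adjacent, so at least 2 colors are needed.
One proper 2-coloring: 0=b, 1=a, 2=a, 3=b, 4=b, 5=b, 6=a. Each edge has distinct colors on its endpoints.

2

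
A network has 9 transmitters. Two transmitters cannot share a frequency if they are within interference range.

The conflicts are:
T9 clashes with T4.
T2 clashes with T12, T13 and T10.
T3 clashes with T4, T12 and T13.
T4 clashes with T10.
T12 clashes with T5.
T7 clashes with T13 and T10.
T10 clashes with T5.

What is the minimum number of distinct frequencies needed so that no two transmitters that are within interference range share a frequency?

3

The cycle T12-T5-T10-T4-T3-T12 has odd length 5, so it cannot be 2-colored; at least 3 frequencies are needed.
A valid assignment using 3 frequencies: T9=1, T2=2, T3=3, T4=2, T12=1, T7=2, T13=1, T10=1, T5=2. Every pair that conflicts lands in different frequencies.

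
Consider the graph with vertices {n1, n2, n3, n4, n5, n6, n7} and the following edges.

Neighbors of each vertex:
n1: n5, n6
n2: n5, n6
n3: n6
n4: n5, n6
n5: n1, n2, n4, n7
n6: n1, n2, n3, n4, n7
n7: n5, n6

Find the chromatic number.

2

n1 and n5 are adjacent, so at least 2 colors are needed.
2 colors suffice: color 1 → {n5, n6}; color 2 → {n1, n2, n3, n4, n7}. No two adjacent vertices share a color.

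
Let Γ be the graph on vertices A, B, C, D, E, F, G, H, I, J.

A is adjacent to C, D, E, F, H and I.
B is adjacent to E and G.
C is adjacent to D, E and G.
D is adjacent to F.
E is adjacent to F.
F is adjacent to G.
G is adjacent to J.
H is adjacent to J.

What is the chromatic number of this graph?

A, E, F are pairwise adjacent, so at least 3 colors are needed.
3 colors suffice: color 1 → {A, G}; color 2 → {D, E, I, J}; color 3 → {B, C, F, H}. No two adjacent vertices share a color.

3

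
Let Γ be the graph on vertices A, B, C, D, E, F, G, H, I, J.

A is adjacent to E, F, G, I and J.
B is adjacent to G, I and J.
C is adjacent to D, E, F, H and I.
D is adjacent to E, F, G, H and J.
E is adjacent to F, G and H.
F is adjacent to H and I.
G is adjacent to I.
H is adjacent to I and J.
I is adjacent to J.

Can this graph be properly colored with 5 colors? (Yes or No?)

Yes

The chromatic number is 5. C, D, E, F, H are mutually adjacent (a clique of size 5), so at least 5 colors are needed.
5 colors suffice: color 1 → {D, I}; color 2 → {A, B, H}; color 3 → {E, J}; color 4 → {F, G}; color 5 → {C}.
That is already a proper 5-coloring.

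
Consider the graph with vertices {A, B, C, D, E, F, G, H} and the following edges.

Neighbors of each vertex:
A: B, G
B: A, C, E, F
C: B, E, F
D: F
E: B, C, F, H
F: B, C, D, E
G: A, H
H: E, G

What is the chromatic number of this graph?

4

B, C, E, F are pairwise adjacent (a clique of size 4), so at least 4 colors are needed.
4 colors suffice: color 1 → {A, D, E}; color 2 → {F, G}; color 3 → {B, H}; color 4 → {C}. Every edge joins two different colors.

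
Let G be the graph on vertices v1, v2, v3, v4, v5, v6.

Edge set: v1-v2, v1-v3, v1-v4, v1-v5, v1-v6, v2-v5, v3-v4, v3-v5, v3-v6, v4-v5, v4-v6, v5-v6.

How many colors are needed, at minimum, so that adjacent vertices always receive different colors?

5

v1, v3, v4, v5, v6 are pairwise adjacent (a clique of size 5), so at least 5 colors are needed.
5 colors suffice: v1=1, v2=3, v3=3, v4=4, v5=2, v6=5. No two adjacent vertices share a color.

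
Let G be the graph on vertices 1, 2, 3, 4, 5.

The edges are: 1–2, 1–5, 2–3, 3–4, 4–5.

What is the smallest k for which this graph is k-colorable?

The cycle 1-5-4-3-2-1 has odd length 5, so it cannot be 2-colored; at least 3 colors are needed.
A valid assignment using 3 colors: 1=c, 2=a, 3=b, 4=a, 5=b. Each edge has distinct colors on its endpoints.

3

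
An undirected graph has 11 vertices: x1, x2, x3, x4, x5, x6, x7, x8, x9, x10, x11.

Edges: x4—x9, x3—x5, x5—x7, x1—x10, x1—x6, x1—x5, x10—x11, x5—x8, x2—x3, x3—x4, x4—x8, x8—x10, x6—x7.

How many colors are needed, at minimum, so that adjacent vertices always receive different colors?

x2 and x3 are adjacent, so at least 2 colors are needed.
One proper 2-coloring: x1=2, x2=1, x3=2, x4=1, x5=1, x6=1, x7=2, x8=2, x9=2, x10=1, x11=2. No two adjacent vertices share a color.

2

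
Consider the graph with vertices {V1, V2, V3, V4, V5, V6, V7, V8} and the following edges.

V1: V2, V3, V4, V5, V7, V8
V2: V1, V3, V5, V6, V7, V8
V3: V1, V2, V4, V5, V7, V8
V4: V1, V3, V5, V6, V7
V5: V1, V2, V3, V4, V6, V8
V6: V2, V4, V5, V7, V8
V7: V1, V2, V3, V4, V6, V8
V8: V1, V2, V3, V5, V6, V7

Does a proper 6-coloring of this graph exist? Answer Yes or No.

Yes

The chromatic number is 5. V1, V2, V3, V5, V8 are pairwise adjacent (a clique of size 5), so at least 5 colors are needed.
5 colors suffice: V1=purple, V2=blue, V3=red, V4=blue, V5=yellow, V6=red, V7=yellow, V8=green.
Since 6 ≥ 5, a proper 6-coloring certainly exists.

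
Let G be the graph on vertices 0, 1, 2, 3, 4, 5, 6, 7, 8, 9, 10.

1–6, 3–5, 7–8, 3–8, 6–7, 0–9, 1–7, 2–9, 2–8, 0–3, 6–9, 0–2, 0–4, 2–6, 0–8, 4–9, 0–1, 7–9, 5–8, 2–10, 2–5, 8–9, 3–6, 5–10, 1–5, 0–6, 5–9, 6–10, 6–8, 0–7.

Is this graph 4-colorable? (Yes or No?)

0, 6, 7, 8, 9 form a clique, so at least 5 colors are needed.
So 4 colors are not enough.

No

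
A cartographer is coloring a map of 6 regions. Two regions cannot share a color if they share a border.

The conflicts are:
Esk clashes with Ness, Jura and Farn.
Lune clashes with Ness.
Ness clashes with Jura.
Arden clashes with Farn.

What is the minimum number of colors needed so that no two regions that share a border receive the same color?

Esk, Ness, Jura all conflict with each other, so at least 3 colors are needed.
3 colors suffice: color 1 → {Ness, Farn}; color 2 → {Esk, Lune, Arden}; color 3 → {Jura}. Every pair that conflicts lands in different colors.

3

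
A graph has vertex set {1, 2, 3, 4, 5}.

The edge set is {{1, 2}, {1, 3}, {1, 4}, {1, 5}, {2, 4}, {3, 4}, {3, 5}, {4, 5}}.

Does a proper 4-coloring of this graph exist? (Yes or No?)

The chromatic number is 4. 1, 3, 4, 5 are pairwise adjacent (a clique of size 4), so at least 4 colors are needed.
4 colors suffice: color red → {1}; color blue → {4}; color green → {2, 5}; color yellow → {3}.
That is already a proper 4-coloring.

Yes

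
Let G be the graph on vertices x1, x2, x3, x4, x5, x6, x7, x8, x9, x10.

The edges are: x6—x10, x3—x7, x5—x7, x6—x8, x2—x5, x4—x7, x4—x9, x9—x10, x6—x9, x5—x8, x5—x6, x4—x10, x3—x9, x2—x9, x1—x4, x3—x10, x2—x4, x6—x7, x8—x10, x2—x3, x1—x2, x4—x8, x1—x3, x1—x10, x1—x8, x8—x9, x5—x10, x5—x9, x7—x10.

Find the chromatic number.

x5, x6, x8, x9, x10 are pairwise adjacent (a clique of size 5), so at least 5 colors are needed.
5 colors suffice: x1=blue, x2=red, x3=green, x4=yellow, x5=yellow, x6=purple, x7=blue, x8=green, x9=blue, x10=red. No two adjacent vertices share a color.

5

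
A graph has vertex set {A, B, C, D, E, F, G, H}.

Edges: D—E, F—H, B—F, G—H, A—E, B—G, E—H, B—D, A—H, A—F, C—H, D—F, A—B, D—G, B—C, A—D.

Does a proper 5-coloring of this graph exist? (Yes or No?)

The chromatic number is 4. A, B, D, F form a clique, so at least 4 colors are needed.
4 colors suffice: color red → {B, H}; color blue → {A, C, G}; color green → {D}; color yellow → {E, F}.
Since 5 ≥ 4, a proper 5-coloring certainly exists.

Yes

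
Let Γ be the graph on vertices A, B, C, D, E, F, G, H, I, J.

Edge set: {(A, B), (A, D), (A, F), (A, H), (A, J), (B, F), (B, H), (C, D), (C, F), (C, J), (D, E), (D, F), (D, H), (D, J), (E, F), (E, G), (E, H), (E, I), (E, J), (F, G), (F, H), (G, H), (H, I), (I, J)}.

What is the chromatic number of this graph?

A, D, F, H are pairwise adjacent (a clique of size 4), so at least 4 colors are needed.
4 colors suffice: color 1 → {H, J}; color 2 → {F, I}; color 3 → {B, D, G}; color 4 → {A, C, E}. Every edge joins two different colors.

4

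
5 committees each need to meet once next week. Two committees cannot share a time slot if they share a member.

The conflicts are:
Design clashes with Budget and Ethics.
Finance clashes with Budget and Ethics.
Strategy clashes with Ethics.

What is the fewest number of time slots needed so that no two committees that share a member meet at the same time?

Design and Budget conflict, so at least 2 time slots are needed.
2 time slots suffice: time slot 1 → {Budget, Ethics}; time slot 2 → {Design, Finance, Strategy}. No two conflicting committees share a time slot.

2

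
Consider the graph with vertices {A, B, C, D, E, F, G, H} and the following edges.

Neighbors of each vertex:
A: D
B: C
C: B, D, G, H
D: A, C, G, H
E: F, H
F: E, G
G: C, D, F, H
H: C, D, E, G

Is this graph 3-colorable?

No

C, D, G, H are mutually adjacent (a clique of size 4), so at least 4 colors are needed.
So 3 colors are not enough.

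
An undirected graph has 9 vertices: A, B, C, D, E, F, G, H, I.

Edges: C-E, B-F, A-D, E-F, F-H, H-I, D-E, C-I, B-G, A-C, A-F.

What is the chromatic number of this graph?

The cycle C-I-H-F-E-C has odd length 5, so it cannot be 2-colored; at least 3 colors are needed.
3 colors suffice: color red → {C, D, F, G}; color blue → {A, B, E, H}; color green → {I}. Each edge has distinct colors on its endpoints.

3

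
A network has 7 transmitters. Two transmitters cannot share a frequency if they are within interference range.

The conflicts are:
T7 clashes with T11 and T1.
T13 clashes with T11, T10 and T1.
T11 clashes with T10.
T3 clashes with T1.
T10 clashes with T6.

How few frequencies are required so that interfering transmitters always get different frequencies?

3

T13, T11, T10 pairwise conflict, so at least 3 frequencies are needed.
A valid assignment using 3 frequencies: T7=2, T13=3, T11=1, T3=2, T10=2, T1=1, T6=1. Every pair that conflicts lands in different frequencies.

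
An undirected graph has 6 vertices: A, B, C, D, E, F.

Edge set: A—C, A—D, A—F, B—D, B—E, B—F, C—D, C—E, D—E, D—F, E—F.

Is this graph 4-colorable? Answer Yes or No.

Yes

The chromatic number is 4. B, D, E, F are pairwise adjacent (a clique of size 4), so at least 4 colors are needed.
One proper 4-coloring: A=green, B=yellow, C=blue, D=red, E=green, F=blue.
That is already a proper 4-coloring.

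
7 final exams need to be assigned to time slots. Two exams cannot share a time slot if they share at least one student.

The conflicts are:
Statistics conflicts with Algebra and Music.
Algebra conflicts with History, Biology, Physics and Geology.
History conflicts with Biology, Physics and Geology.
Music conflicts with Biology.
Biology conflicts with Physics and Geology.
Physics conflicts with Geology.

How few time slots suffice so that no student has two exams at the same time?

5

Algebra, History, Biology, Physics, Geology pairwise conflict, so at least 5 time slots are needed.
5 time slots suffice: time slot 1 → {Statistics, Biology}; time slot 2 → {Algebra, Music}; time slot 3 → {History}; time slot 4 → {Geology}; time slot 5 → {Physics}. Every pair that conflicts lands in different time slots.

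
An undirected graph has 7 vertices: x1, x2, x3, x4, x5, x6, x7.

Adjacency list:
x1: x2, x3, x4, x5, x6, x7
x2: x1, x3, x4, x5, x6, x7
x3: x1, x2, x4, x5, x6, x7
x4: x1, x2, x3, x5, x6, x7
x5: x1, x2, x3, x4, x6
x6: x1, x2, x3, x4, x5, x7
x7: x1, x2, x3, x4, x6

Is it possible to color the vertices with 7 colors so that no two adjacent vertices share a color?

The chromatic number is 6. x1, x2, x3, x4, x5, x6 form a clique, so at least 6 colors are needed.
A valid assignment using 6 colors: x1=3, x2=5, x3=2, x4=1, x5=6, x6=4, x7=6.
Since 7 ≥ 6, a proper 7-coloring certainly exists.

Yes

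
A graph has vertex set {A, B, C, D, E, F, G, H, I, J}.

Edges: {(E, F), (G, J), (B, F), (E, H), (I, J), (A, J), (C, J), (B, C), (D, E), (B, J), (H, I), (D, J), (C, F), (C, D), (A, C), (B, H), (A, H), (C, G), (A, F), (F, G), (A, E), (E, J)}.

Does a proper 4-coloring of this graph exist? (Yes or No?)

The chromatic number is 3. D, E, J form a triangle, so at least 3 colors are needed.
3 colors suffice: color 1 → {F, H, J}; color 2 → {C, E, I}; color 3 → {A, B, D, G}.
Since 4 ≥ 3, a proper 4-coloring certainly exists.

Yes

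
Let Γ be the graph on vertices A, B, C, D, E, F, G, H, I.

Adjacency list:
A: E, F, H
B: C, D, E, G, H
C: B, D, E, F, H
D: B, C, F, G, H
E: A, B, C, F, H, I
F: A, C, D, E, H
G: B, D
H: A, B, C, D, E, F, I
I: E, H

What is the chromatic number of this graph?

4

B, C, E, H are pairwise adjacent (a clique of size 4), so at least 4 colors are needed.
One proper 4-coloring: A=4, B=3, C=4, D=2, E=2, F=3, G=1, H=1, I=3. No two adjacent vertices share a color.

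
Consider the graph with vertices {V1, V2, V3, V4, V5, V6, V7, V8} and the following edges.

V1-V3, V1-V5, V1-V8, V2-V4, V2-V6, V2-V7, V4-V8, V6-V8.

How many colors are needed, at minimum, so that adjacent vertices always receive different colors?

V2 and V7 are adjacent, so at least 2 colors are needed.
2 colors suffice: color 1 → {V1, V4, V6, V7}; color 2 → {V2, V3, V5, V8}. No two adjacent vertices share a color.

2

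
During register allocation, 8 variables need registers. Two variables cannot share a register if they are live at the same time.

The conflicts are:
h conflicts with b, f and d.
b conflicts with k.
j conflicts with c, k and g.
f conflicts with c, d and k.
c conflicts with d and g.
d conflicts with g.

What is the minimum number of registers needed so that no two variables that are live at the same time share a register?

f, c, d all conflict with each other, so at least 3 registers are needed.
A valid assignment using 3 registers: h=3, b=1, j=2, f=1, c=3, d=2, k=3, g=1. Each listed conflict is separated.

3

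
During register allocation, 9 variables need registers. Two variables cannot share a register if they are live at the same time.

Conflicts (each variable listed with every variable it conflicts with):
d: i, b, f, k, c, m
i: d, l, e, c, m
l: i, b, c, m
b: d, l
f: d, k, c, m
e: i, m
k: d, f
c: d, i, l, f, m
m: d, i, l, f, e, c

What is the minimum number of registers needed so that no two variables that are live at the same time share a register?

4

i, l, c, m all conflict with each other, so at least 4 registers are needed.
4 registers suffice: register 1 → {d, l, e}; register 2 → {b, k, m}; register 3 → {c}; register 4 → {i, f}. Every pair that conflicts lands in different registers.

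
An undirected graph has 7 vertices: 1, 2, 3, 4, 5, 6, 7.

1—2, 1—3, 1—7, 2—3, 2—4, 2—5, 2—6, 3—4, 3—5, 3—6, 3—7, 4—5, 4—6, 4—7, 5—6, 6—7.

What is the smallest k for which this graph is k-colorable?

2, 3, 4, 5, 6 are pairwise adjacent (a clique of size 5), so at least 5 colors are needed.
One proper 5-coloring: 1=b, 2=c, 3=a, 4=d, 5=e, 6=b, 7=c. Each edge has distinct colors on its endpoints.

5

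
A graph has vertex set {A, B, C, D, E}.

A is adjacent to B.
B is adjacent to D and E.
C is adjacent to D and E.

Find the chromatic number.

B and E are adjacent, so at least 2 colors are needed.
2 colors suffice: color 1 → {B, C}; color 2 → {A, D, E}. Each edge has distinct colors on its endpoints.

2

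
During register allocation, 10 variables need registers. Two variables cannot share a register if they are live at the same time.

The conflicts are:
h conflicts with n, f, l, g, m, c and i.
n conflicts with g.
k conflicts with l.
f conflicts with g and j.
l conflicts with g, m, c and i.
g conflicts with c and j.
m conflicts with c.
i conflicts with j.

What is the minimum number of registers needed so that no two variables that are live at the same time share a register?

h, l, g, c are mutually in conflict, so at least 4 registers are needed.
Using 4 registers: h=1, n=2, k=1, f=2, l=2, g=3, m=3, c=4, i=3, j=1. Every pair that conflicts lands in different registers.

4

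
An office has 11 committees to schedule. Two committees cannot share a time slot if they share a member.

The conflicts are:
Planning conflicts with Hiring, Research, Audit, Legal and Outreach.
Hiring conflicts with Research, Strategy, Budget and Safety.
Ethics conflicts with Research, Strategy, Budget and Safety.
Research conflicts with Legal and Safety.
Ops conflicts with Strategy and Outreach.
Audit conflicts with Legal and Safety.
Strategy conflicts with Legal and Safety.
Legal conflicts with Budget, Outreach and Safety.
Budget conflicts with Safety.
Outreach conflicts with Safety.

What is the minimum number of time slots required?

3

Planning, Hiring, Research all conflict with each other, so at least 3 time slots are needed.
3 time slots suffice: Planning=1, Hiring=2, Ethics=2, Research=3, Ops=1, Audit=3, Strategy=3, Legal=2, Budget=3, Outreach=3, Safety=1. Each listed conflict is separated.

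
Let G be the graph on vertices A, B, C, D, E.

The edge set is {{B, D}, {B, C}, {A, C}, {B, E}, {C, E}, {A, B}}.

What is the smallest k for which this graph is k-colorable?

B, C, E are mutually adjacent, so at least 3 colors are needed.
A valid assignment using 3 colors: A=3, B=1, C=2, D=2, E=3. No two adjacent vertices share a color.

3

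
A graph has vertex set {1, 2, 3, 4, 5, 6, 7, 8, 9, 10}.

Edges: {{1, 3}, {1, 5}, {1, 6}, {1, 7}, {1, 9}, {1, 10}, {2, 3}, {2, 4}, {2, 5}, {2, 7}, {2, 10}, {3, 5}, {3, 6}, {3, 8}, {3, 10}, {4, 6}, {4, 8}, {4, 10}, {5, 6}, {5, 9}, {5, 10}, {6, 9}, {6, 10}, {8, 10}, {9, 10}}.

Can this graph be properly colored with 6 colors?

The chromatic number is 5. 1, 5, 6, 9, 10 are mutually adjacent (a clique of size 5), so at least 5 colors are needed.
5 colors suffice: color a → {7, 10}; color b → {4, 5}; color c → {2, 6, 8}; color d → {3, 9}; color e → {1}.
Since 6 ≥ 5, a proper 6-coloring certainly exists.

Yes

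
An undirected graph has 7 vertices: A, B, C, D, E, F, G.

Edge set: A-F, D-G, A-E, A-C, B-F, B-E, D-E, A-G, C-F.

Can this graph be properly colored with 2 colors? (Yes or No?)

A, C, F form a triangle, so at least 3 colors are needed.
So 2 colors are not enough.

No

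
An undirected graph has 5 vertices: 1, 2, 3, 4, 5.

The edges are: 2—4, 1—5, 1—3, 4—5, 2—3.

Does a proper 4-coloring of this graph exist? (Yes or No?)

Yes

The chromatic number is 3. The cycle 1-3-2-4-5-1 has odd length 5, so it cannot be 2-colored; at least 3 colors are needed.
One proper 3-coloring: 1=red, 2=red, 3=blue, 4=blue, 5=green.
Since 4 ≥ 3, a proper 4-coloring certainly exists.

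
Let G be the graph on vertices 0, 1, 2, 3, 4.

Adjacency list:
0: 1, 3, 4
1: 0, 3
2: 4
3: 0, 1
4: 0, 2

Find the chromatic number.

3

0, 1, 3 are pairwise adjacent, so at least 3 colors are needed.
3 colors suffice: color a → {0, 2}; color b → {3, 4}; color c → {1}. No two adjacent vertices share a color.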